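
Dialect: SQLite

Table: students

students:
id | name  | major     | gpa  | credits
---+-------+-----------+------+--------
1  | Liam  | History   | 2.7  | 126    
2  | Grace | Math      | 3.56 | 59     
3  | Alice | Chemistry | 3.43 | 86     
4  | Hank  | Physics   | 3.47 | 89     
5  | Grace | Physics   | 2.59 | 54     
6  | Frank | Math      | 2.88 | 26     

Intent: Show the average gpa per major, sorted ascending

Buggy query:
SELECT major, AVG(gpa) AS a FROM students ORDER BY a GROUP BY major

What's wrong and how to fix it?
Bug: GROUP BY must precede ORDER BY

Fix: Reorder: SELECT … FROM … GROUP BY … ORDER BY …

Corrected query:
SELECT major, AVG(gpa) AS a FROM students GROUP BY major ORDER BY a

Result:
major     | a   
----------+-----
History   | 2.7 
Physics   | 3.03
Math      | 3.22
Chemistry | 3.43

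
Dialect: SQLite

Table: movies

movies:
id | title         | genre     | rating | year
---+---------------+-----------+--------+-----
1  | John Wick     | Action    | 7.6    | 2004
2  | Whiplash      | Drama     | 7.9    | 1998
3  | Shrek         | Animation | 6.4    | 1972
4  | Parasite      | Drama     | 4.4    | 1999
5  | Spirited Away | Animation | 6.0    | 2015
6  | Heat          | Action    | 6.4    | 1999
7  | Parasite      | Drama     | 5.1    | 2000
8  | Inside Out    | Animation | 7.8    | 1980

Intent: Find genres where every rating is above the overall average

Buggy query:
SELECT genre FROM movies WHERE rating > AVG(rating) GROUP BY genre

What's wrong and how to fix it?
Bug: WHERE evaluates per row before aggregation, so AVG() is unavailable

Fix: Compute the overall average in a scalar subquery and compare each group's MIN against it in HAVING

Corrected query:
SELECT genre FROM movies GROUP BY genre HAVING MIN(rating) > (SELECT AVG(rating) FROM movies)

Result:
(no rows)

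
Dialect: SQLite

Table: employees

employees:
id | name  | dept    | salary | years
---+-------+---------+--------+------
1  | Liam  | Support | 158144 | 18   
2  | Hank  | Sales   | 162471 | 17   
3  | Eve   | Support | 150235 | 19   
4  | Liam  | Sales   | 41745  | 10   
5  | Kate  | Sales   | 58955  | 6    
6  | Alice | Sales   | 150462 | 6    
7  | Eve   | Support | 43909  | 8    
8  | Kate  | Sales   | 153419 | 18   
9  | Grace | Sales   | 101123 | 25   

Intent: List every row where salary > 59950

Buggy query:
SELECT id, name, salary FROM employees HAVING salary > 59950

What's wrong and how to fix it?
Bug: HAVING filters the output of aggregation, but this query has no GROUP BY and no aggregate functions, so SQLite rejects it (HAVING clause on a non-aggregate query); the condition here is per row

Fix: Replace HAVING with WHERE since the condition applies to individual rows

Corrected query:
SELECT id, name, salary FROM employees WHERE salary > 59950

Result:
id | name  | salary
---+-------+-------
1  | Liam  | 158144
2  | Hank  | 162471
3  | Eve   | 150235
6  | Alice | 150462
8  | Kate  | 153419
9  | Grace | 101123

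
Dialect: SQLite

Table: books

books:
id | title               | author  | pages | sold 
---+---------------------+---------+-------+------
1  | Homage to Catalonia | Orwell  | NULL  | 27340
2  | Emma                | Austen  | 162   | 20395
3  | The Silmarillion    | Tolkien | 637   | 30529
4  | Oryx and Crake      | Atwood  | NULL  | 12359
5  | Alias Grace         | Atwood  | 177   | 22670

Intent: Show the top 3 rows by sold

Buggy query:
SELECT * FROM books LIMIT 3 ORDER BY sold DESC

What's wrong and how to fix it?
Bug: LIMIT must come after ORDER BY

Fix: Swap the clauses: ORDER BY first, then LIMIT

Corrected query:
SELECT * FROM books ORDER BY sold DESC LIMIT 3

Result:
id | title               | author  | pages | sold 
---+---------------------+---------+-------+------
3  | The Silmarillion    | Tolkien | 637   | 30529
1  | Homage to Catalonia | Orwell  | NULL  | 27340
5  | Alias Grace         | Atwood  | 177   | 22670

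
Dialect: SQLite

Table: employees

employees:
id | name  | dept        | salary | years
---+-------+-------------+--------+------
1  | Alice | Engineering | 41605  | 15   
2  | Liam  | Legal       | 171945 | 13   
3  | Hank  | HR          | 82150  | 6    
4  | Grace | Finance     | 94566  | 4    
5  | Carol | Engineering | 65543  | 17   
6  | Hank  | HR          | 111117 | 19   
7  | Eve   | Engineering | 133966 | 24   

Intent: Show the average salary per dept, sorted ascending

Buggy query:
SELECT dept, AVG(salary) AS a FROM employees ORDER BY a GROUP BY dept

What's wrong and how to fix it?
Bug: GROUP BY must precede ORDER BY

Fix: Reorder: SELECT … FROM … GROUP BY … ORDER BY …

Corrected query:
SELECT dept, AVG(salary) AS a FROM employees GROUP BY dept ORDER BY a

Result:
dept        | a           
------------+-------------
Engineering | 80371.333333
Finance     | 94566       
HR          | 96633.5     
Legal       | 171945      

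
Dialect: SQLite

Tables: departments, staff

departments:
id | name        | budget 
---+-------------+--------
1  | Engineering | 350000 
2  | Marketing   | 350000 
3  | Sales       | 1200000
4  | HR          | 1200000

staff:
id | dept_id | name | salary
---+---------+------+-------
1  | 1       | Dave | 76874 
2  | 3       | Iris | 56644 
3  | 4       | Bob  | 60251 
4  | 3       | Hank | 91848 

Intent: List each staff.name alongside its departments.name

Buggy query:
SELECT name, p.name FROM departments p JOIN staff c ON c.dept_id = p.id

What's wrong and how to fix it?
Bug: 'name' exists in both joined tables, so the database can't tell which one is meant

Fix: Prefix ambiguous columns with the table alias

Corrected query:
SELECT c.name, p.name FROM departments p JOIN staff c ON c.dept_id = p.id

Result:
name | name       
-----+------------
Dave | Engineering
Iris | Sales      
Bob  | HR         
Hank | Sales      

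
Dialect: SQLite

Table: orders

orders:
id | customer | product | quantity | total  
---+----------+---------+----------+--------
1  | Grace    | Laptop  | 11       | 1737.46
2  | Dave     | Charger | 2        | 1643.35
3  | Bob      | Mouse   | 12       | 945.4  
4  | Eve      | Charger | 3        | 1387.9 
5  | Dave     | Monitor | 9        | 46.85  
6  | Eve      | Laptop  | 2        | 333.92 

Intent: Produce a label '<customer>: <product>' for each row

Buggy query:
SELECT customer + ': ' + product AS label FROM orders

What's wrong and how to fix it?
Bug: '+' is numeric addition; on text columns SQLite converts them to 0 instead of concatenating

Fix: Use the || operator for string concatenation

Corrected query:
SELECT customer || ': ' || product AS label FROM orders

Result:
label        
-------------
Grace: Laptop
Dave: Charger
Bob: Mouse   
Eve: Charger 
Dave: Monitor
Eve: Laptop  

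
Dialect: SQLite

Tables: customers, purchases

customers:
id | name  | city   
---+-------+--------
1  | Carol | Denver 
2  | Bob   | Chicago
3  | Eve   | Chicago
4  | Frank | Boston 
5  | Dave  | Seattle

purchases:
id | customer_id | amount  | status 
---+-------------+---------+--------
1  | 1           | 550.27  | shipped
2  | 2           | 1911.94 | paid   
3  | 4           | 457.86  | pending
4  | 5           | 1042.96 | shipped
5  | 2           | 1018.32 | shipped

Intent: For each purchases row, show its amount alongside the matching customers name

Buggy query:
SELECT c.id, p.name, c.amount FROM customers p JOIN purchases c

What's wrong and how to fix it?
Bug: JOIN with no ON clause produces a cartesian product; every purchases row pairs with every customers row

Fix: Specify the join condition linking the foreign key to the parent id

Corrected query:
SELECT c.id, p.name, c.amount FROM customers p JOIN purchases c ON c.customer_id = p.id

Result:
id | name  | amount 
---+-------+--------
1  | Carol | 550.27 
2  | Bob   | 1911.94
3  | Frank | 457.86 
4  | Dave  | 1042.96
5  | Bob   | 1018.32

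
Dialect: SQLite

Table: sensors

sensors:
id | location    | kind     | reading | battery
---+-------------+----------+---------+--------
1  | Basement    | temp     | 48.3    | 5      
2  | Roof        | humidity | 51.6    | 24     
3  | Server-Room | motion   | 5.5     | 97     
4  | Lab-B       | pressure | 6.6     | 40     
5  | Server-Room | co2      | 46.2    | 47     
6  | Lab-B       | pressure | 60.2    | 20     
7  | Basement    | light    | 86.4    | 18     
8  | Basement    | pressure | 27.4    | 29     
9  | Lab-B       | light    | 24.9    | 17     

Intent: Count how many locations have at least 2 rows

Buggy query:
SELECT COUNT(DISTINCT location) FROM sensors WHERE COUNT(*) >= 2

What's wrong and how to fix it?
Bug: WHERE filters individual rows, not groups, so a group-level COUNT is invalid there

Fix: Use a subquery that GROUPs and filters with HAVING, then count its rows

Corrected query:
SELECT COUNT(*) FROM (SELECT location FROM sensors GROUP BY location HAVING COUNT(*) >= 2)

Result:
COUNT(*)
--------
3       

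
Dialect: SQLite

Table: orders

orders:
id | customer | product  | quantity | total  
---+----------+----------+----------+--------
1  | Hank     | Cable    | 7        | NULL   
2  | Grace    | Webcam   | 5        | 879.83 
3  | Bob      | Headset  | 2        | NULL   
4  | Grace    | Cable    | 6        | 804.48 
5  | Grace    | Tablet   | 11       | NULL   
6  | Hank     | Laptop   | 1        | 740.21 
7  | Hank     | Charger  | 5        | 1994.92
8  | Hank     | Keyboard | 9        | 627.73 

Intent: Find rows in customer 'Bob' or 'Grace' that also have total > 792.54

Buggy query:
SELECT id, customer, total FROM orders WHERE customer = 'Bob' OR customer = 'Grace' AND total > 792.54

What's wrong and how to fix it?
Bug: AND binds tighter than OR, so this parses as customer = 'Bob' OR (customer = 'Grace' AND total > 792.54)

Fix: Group the OR with parentheses (or use IN), then AND the threshold

Corrected query:
SELECT id, customer, total FROM orders WHERE (customer = 'Bob' OR customer = 'Grace') AND total > 792.54

Result:
id | customer | total 
---+----------+-------
2  | Grace    | 879.83
4  | Grace    | 804.48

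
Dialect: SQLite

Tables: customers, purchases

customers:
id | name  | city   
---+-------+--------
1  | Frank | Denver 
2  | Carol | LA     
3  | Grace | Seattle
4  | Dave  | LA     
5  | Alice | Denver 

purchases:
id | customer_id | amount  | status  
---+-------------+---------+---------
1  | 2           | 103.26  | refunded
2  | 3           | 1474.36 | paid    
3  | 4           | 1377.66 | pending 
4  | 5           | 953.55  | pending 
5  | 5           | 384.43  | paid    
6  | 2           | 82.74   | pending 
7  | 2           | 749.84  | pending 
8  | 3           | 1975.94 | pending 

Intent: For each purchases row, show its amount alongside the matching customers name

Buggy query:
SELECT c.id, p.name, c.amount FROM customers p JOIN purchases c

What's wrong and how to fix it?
Bug: JOIN with no ON clause produces a cartesian product; every purchases row pairs with every customers row

Fix: Specify the join condition linking the foreign key to the parent id

Corrected query:
SELECT c.id, p.name, c.amount FROM customers p JOIN purchases c ON c.customer_id = p.id

Result:
id | name  | amount 
---+-------+--------
1  | Carol | 103.26 
2  | Grace | 1474.36
3  | Dave  | 1377.66
4  | Alice | 953.55 
5  | Alice | 384.43 
6  | Carol | 82.74  
7  | Carol | 749.84 
8  | Grace | 1975.94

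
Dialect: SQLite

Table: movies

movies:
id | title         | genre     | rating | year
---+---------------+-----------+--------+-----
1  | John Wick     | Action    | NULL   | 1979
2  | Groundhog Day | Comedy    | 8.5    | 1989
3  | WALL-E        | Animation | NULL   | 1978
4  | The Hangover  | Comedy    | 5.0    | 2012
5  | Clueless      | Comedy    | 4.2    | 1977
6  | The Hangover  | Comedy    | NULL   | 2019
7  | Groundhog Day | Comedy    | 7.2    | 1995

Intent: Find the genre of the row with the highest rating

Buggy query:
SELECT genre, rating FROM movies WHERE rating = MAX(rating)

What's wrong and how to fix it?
Bug: WHERE is evaluated per row; an aggregate over the whole table isn't defined there

Fix: Use a subquery: WHERE rating = (SELECT MAX(rating) FROM movies)

Corrected query:
SELECT genre, rating FROM movies WHERE rating = (SELECT MAX(rating) FROM movies)

Result:
genre  | rating
-------+-------
Comedy | 8.5   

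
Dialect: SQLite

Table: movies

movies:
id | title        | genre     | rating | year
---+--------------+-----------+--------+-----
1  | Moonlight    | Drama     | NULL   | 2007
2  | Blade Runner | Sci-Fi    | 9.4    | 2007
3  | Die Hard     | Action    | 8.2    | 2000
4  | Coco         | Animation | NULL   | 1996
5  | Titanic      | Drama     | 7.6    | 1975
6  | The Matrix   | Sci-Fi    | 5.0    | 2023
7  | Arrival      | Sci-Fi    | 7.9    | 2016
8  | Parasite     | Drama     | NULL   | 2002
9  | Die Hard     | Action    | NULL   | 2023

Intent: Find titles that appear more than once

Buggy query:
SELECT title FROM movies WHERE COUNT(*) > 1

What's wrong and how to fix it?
Bug: COUNT(*) is an aggregate and cannot be used in WHERE

Fix: Group first, then use HAVING for the count condition

Corrected query:
SELECT title FROM movies GROUP BY title HAVING COUNT(*) > 1

Result:
title   
--------
Die Hard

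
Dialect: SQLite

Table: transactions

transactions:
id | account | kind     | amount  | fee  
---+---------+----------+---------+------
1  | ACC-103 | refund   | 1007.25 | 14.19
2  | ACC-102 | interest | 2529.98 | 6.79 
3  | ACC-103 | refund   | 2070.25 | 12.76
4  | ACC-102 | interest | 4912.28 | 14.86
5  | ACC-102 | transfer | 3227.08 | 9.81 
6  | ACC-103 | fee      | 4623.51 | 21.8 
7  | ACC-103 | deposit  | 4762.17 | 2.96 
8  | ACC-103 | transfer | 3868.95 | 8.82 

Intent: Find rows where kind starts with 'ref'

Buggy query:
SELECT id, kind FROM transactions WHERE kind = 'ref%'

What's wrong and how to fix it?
Bug: '=' compares the literal string including the % character; pattern matching needs LIKE

Fix: Replace '=' with LIKE so 'ref%' is treated as a pattern

Corrected query:
SELECT id, kind FROM transactions WHERE kind LIKE 'ref%'

Result:
id | kind  
---+-------
1  | refund
3  | refund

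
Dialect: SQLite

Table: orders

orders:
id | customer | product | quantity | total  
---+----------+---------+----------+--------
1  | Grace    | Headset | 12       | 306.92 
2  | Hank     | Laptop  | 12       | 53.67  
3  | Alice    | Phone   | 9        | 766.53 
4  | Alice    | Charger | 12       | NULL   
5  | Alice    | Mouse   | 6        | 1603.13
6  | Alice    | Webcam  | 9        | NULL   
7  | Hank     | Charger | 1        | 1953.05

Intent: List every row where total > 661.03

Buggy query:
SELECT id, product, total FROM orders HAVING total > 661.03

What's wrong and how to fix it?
Bug: This is a non-aggregate query (no GROUP BY, no aggregates), so in SQLite the HAVING clause is invalid here; a row-level condition belongs in WHERE

Fix: Use WHERE for row-level filtering

Corrected query:
SELECT id, product, total FROM orders WHERE total > 661.03

Result:
id | product | total  
---+---------+--------
3  | Phone   | 766.53 
5  | Mouse   | 1603.13
7  | Charger | 1953.05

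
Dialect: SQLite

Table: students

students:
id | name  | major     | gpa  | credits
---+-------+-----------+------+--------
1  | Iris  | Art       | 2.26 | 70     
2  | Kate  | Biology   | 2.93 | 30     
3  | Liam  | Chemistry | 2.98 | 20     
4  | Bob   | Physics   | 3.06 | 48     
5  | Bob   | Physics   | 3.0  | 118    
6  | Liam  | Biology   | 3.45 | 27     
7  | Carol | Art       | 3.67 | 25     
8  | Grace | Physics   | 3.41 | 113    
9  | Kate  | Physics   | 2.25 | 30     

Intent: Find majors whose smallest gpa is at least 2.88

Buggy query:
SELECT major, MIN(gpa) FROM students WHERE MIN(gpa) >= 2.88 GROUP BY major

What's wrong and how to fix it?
Bug: MIN() in WHERE is a misuse of aggregate

Fix: Use HAVING for the per-group MIN condition

Corrected query:
SELECT major, MIN(gpa) FROM students GROUP BY major HAVING MIN(gpa) >= 2.88

Result:
major     | MIN(gpa)
----------+---------
Biology   | 2.93    
Chemistry | 2.98    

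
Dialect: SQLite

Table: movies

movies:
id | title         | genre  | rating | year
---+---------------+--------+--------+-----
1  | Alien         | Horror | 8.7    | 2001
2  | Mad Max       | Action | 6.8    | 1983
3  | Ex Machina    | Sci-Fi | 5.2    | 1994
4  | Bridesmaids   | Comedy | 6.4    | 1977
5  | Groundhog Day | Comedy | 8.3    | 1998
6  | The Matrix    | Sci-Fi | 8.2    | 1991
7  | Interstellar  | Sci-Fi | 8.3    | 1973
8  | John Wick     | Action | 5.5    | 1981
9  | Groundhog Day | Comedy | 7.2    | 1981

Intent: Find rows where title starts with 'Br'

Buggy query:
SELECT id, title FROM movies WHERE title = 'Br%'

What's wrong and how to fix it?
Bug: '=' compares the literal string including the % character; pattern matching needs LIKE

Fix: Use LIKE for wildcard pattern matching

Corrected query:
SELECT id, title FROM movies WHERE title LIKE 'Br%'

Result:
id | title      
---+------------
4  | Bridesmaids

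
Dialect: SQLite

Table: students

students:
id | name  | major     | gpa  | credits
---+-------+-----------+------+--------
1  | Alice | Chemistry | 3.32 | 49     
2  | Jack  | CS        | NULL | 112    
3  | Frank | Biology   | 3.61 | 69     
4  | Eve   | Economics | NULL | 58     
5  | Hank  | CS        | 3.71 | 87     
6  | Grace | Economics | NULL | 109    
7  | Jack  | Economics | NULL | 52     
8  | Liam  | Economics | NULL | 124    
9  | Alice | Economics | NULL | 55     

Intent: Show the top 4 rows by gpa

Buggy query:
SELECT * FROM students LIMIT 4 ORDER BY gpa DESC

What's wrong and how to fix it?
Bug: LIMIT must come after ORDER BY

Fix: Sort with ORDER BY, then apply LIMIT

Corrected query:
SELECT * FROM students ORDER BY gpa DESC LIMIT 4

Result:
id | name  | major     | gpa  | credits
---+-------+-----------+------+--------
5  | Hank  | CS        | 3.71 | 87     
3  | Frank | Biology   | 3.61 | 69     
1  | Alice | Chemistry | 3.32 | 49     
2  | Jack  | CS        | NULL | 112    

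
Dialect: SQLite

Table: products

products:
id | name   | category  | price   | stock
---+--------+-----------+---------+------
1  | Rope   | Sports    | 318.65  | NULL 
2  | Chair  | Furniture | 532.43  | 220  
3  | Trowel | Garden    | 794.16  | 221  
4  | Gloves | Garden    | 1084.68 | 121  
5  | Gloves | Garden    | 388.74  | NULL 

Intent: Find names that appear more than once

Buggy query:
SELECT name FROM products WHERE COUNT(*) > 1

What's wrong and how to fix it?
Bug: COUNT(*) is an aggregate and cannot be used in WHERE

Fix: Group first, then use HAVING for the count condition

Corrected query:
SELECT name FROM products GROUP BY name HAVING COUNT(*) > 1

Result:
name  
------
Gloves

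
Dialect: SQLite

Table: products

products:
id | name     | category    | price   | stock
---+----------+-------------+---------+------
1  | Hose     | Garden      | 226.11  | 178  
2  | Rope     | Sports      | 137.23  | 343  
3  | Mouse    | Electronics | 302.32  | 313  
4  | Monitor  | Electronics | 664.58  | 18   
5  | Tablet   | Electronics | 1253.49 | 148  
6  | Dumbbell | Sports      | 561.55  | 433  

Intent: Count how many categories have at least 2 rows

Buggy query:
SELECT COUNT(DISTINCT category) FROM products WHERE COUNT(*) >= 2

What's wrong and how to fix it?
Bug: WHERE filters individual rows, not groups, so a group-level COUNT is invalid there

Fix: Group first with HAVING COUNT(*) >= 2, then COUNT the resulting groups

Corrected query:
SELECT COUNT(*) FROM (SELECT category FROM products GROUP BY category HAVING COUNT(*) >= 2)

Result:
COUNT(*)
--------
2       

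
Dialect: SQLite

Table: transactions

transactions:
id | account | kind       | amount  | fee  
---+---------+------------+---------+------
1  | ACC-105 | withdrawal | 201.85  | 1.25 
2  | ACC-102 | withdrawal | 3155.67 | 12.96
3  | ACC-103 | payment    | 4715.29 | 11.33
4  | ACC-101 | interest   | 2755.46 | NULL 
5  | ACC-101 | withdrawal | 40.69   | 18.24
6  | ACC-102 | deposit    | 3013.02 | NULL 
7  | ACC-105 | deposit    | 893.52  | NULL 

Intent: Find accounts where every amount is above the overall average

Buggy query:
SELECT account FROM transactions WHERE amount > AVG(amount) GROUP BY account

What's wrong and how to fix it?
Bug: WHERE evaluates per row before aggregation, so AVG() is unavailable

Fix: Compute the overall average in a scalar subquery and compare each group's MIN against it in HAVING

Corrected query:
SELECT account FROM transactions GROUP BY account HAVING MIN(amount) > (SELECT AVG(amount) FROM transactions)

Result:
account
-------
ACC-102
ACC-103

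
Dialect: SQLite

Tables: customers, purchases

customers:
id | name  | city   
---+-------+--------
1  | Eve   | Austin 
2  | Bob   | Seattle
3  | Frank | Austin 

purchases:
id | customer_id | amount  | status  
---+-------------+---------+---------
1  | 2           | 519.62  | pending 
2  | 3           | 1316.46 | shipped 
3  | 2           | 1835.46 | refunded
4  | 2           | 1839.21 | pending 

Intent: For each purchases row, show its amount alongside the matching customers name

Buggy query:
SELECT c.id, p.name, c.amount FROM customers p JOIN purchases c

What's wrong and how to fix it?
Bug: Missing join condition: each purchases row is matched to all customers rows instead of just its own

Fix: Specify the join condition linking the foreign key to the parent id

Corrected query:
SELECT c.id, p.name, c.amount FROM customers p JOIN purchases c ON c.customer_id = p.id

Result:
id | name  | amount 
---+-------+--------
1  | Bob   | 519.62 
2  | Frank | 1316.46
3  | Bob   | 1835.46
4  | Bob   | 1839.21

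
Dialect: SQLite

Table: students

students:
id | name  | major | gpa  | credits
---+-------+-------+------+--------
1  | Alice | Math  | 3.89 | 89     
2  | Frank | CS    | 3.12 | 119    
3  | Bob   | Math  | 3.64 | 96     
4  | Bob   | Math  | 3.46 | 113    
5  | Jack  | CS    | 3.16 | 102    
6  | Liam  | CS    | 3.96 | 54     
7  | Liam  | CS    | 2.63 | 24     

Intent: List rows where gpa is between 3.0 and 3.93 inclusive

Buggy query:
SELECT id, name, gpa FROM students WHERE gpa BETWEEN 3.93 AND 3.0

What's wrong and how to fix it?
Bug: BETWEEN expects the lower bound first; with 3.93 AND 3.0 the range is empty

Fix: Write BETWEEN 3.0 AND 3.93

Corrected query:
SELECT id, name, gpa FROM students WHERE gpa BETWEEN 3.0 AND 3.93

Result:
id | name  | gpa 
---+-------+-----
1  | Alice | 3.89
2  | Frank | 3.12
3  | Bob   | 3.64
4  | Bob   | 3.46
5  | Jack  | 3.16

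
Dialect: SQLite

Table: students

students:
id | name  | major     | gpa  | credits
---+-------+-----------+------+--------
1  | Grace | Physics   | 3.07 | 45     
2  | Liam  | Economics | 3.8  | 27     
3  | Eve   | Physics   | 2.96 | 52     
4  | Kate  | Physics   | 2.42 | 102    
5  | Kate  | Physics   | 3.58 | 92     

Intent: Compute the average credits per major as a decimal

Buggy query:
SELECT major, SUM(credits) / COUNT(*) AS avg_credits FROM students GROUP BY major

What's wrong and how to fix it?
Bug: SUM(credits) and COUNT(*) are both integers; the division truncates the fractional part

Fix: Cast one side to REAL so the division keeps the fractional part

Corrected query:
SELECT major, SUM(credits) * 1.0 / COUNT(*) AS avg_credits FROM students GROUP BY major

Result:
major     | avg_credits
----------+------------
Economics | 27         
Physics   | 72.75      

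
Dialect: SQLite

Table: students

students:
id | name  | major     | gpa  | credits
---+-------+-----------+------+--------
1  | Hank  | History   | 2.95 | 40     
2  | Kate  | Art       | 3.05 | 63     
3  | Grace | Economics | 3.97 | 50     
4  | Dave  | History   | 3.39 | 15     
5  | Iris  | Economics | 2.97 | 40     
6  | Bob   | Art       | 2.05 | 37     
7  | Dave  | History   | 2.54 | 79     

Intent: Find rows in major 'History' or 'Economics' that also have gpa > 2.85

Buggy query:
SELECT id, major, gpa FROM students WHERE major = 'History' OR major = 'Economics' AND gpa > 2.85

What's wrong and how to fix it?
Bug: AND binds tighter than OR, so this parses as major = 'History' OR (major = 'Economics' AND gpa > 2.85)

Fix: Group the OR with parentheses (or use IN), then AND the threshold

Corrected query:
SELECT id, major, gpa FROM students WHERE (major = 'History' OR major = 'Economics') AND gpa > 2.85

Result:
id | major     | gpa 
---+-----------+-----
1  | History   | 2.95
3  | Economics | 3.97
4  | History   | 3.39
5  | Economics | 2.97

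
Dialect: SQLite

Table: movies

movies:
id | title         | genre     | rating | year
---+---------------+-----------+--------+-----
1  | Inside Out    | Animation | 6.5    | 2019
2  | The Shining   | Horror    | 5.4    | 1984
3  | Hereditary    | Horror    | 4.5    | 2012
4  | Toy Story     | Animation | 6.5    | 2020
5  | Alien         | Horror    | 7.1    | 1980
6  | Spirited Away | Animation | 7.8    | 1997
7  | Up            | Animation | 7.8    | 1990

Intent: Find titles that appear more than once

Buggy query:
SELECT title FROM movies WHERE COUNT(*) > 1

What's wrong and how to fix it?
Bug: COUNT(*) is an aggregate and cannot be used in WHERE

Fix: Group first, then use HAVING for the count condition

Corrected query:
SELECT title FROM movies GROUP BY title HAVING COUNT(*) > 1

Result:
(no rows)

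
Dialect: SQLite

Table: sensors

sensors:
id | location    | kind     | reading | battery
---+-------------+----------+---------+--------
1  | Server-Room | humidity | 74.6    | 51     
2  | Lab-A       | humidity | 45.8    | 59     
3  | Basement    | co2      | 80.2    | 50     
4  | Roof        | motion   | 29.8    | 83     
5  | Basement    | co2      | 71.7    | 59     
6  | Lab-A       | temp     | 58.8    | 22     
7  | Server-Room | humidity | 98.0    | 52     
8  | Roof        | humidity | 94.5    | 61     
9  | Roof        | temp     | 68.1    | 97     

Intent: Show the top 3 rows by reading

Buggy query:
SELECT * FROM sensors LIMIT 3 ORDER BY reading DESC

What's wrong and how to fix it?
Bug: ORDER BY cannot follow LIMIT; LIMIT is the final clause

Fix: Sort with ORDER BY, then apply LIMIT

Corrected query:
SELECT * FROM sensors ORDER BY reading DESC LIMIT 3

Result:
id | location    | kind     | reading | battery
---+-------------+----------+---------+--------
7  | Server-Room | humidity | 98      | 52     
8  | Roof        | humidity | 94.5    | 61     
3  | Basement    | co2      | 80.2    | 50     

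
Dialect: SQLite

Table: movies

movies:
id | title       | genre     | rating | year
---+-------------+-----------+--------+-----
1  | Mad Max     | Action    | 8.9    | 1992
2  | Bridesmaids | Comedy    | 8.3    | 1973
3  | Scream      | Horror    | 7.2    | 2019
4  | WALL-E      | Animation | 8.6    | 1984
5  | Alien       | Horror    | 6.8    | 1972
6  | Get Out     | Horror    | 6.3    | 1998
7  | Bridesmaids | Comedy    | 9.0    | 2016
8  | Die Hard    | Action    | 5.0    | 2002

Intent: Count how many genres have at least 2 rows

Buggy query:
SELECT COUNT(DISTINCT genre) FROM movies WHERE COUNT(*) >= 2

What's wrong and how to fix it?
Bug: WHERE filters individual rows, not groups, so a group-level COUNT is invalid there

Fix: Use a subquery that GROUPs and filters with HAVING, then count its rows

Corrected query:
SELECT COUNT(*) FROM (SELECT genre FROM movies GROUP BY genre HAVING COUNT(*) >= 2)

Result:
COUNT(*)
--------
3       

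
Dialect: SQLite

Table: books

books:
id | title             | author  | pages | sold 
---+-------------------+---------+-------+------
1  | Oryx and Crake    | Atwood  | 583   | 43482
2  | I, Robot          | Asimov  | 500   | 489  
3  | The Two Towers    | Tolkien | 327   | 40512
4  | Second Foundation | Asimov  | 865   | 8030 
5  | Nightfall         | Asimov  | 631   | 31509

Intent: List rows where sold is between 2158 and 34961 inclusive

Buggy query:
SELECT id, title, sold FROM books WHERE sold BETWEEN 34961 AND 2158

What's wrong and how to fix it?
Bug: The bounds are reversed; BETWEEN a AND b requires a <= b to match anything

Fix: Swap the bounds so the smaller value comes first

Corrected query:
SELECT id, title, sold FROM books WHERE sold BETWEEN 2158 AND 34961

Result:
id | title             | sold 
---+-------------------+------
4  | Second Foundation | 8030 
5  | Nightfall         | 31509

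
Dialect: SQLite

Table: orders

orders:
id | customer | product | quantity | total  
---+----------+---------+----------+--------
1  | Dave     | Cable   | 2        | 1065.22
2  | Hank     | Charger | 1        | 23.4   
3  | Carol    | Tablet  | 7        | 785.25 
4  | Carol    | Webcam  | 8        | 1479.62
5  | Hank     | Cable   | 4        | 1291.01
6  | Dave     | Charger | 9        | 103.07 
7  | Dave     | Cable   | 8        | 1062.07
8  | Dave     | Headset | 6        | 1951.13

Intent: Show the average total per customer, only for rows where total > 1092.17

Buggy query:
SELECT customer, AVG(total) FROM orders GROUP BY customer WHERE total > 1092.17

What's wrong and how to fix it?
Bug: Row-level WHERE must come before GROUP BY in the clause order

Fix: Move the WHERE clause before GROUP BY

Corrected query:
SELECT customer, AVG(total) FROM orders WHERE total > 1092.17 GROUP BY customer

Result:
customer | AVG(total)
---------+-----------
Carol    | 1479.62   
Dave     | 1951.13   
Hank     | 1291.01   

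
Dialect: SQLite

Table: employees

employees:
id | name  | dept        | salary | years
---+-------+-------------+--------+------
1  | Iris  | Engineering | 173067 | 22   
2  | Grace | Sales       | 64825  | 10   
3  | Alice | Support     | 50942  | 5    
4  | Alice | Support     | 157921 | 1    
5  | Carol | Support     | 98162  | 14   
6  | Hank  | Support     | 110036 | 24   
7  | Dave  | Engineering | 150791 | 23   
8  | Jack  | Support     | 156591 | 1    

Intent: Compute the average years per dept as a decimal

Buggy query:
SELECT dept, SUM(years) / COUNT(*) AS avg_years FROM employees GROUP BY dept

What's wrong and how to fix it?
Bug: Both operands are integers, so '/' performs integer division and truncates

Fix: Multiply by 1.0 (or CAST to REAL) to force floating-point division

Corrected query:
SELECT dept, SUM(years) * 1.0 / COUNT(*) AS avg_years FROM employees GROUP BY dept

Result:
dept        | avg_years
------------+----------
Engineering | 22.5     
Sales       | 10       
Support     | 9        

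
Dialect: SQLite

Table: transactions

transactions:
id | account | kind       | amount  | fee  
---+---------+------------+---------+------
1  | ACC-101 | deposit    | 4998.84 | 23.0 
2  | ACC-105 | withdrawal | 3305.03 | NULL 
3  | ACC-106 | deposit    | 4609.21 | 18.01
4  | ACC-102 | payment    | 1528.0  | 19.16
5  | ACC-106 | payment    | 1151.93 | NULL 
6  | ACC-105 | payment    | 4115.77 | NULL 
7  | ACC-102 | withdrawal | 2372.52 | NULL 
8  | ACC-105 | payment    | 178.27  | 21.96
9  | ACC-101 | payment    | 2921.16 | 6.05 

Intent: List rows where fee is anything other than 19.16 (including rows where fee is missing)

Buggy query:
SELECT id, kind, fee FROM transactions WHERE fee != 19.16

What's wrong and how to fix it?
Bug: Inequality against NULL is unknown, not true; rows with NULL are dropped

Fix: Add an explicit OR fee IS NULL to include the missing-value rows

Corrected query:
SELECT id, kind, fee FROM transactions WHERE fee != 19.16 OR fee IS NULL

Result:
id | kind       | fee  
---+------------+------
1  | deposit    | 23   
2  | withdrawal | NULL 
3  | deposit    | 18.01
5  | payment    | NULL 
6  | payment    | NULL 
7  | withdrawal | NULL 
8  | payment    | 21.96
9  | payment    | 6.05 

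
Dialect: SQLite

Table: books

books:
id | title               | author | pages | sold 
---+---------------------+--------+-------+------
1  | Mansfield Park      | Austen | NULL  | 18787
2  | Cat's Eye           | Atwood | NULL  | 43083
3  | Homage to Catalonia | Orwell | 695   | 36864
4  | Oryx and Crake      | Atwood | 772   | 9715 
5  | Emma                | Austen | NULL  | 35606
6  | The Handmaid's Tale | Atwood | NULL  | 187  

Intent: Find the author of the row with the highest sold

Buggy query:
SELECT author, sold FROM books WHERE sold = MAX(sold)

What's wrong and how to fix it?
Bug: MAX(sold) is an aggregate and cannot be used directly in WHERE

Fix: Wrap MAX in a scalar subquery so WHERE compares against a single value

Corrected query:
SELECT author, sold FROM books WHERE sold = (SELECT MAX(sold) FROM books)

Result:
author | sold 
-------+------
Atwood | 43083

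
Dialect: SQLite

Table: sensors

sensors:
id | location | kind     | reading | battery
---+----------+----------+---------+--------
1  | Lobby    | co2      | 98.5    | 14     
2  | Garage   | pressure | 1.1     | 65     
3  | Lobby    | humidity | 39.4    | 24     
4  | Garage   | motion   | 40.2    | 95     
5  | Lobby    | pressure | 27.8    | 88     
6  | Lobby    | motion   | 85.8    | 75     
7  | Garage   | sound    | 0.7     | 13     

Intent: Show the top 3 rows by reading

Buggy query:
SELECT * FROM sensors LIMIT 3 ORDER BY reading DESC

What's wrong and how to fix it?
Bug: ORDER BY cannot follow LIMIT; LIMIT is the final clause

Fix: Swap the clauses: ORDER BY first, then LIMIT

Corrected query:
SELECT * FROM sensors ORDER BY reading DESC LIMIT 3

Result:
id | location | kind   | reading | battery
---+----------+--------+---------+--------
1  | Lobby    | co2    | 98.5    | 14     
6  | Lobby    | motion | 85.8    | 75     
4  | Garage   | motion | 40.2    | 95     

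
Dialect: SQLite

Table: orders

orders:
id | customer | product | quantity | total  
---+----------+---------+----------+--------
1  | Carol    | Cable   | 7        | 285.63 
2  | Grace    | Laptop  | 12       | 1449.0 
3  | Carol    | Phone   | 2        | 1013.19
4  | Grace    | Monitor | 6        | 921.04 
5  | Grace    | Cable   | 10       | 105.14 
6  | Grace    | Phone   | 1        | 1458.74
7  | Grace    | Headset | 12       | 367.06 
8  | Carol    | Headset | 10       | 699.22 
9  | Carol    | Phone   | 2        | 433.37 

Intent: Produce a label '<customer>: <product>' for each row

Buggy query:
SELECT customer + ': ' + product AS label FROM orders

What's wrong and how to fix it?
Bug: '+' is numeric addition; on text columns SQLite converts them to 0 instead of concatenating

Fix: Use the || operator for string concatenation

Corrected query:
SELECT customer || ': ' || product AS label FROM orders

Result:
label         
--------------
Carol: Cable  
Grace: Laptop 
Carol: Phone  
Grace: Monitor
Grace: Cable  
Grace: Phone  
Grace: Headset
Carol: Headset
Carol: Phone  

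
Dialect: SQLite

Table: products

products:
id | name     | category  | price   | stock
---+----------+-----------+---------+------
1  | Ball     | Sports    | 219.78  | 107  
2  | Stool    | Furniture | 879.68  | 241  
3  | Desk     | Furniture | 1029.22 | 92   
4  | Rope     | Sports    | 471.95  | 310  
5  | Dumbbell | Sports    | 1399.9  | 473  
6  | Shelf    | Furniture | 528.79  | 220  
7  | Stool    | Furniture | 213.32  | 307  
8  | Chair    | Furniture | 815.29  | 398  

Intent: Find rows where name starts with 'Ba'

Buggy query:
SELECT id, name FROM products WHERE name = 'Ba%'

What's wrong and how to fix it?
Bug: '=' compares the literal string including the % character; pattern matching needs LIKE

Fix: Use LIKE for wildcard pattern matching

Corrected query:
SELECT id, name FROM products WHERE name LIKE 'Ba%'

Result:
id | name
---+-----
1  | Ball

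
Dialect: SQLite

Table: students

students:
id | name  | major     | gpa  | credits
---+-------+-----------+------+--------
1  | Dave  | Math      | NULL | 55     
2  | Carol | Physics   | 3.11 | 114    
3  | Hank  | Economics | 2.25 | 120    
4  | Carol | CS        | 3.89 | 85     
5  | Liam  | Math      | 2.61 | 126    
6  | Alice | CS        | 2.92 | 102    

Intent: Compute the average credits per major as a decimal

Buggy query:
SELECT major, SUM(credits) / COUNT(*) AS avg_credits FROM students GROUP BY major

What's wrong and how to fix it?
Bug: SUM(credits) and COUNT(*) are both integers; the division truncates the fractional part

Fix: Multiply by 1.0 (or CAST to REAL) to force floating-point division

Corrected query:
SELECT major, SUM(credits) * 1.0 / COUNT(*) AS avg_credits FROM students GROUP BY major

Result:
major     | avg_credits
----------+------------
CS        | 93.5       
Economics | 120        
Math      | 90.5       
Physics   | 114        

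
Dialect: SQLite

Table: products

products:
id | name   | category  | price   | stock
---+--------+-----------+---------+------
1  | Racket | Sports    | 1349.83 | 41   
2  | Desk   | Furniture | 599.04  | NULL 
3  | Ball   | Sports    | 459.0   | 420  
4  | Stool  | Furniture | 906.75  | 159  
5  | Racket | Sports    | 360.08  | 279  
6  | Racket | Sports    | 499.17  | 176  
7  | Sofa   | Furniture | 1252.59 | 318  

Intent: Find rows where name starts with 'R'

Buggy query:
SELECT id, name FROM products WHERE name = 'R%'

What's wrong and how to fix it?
Bug: '=' compares the literal string including the % character; pattern matching needs LIKE

Fix: Use LIKE for wildcard pattern matching

Corrected query:
SELECT id, name FROM products WHERE name LIKE 'R%'

Result:
id | name  
---+-------
1  | Racket
5  | Racket
6  | Racket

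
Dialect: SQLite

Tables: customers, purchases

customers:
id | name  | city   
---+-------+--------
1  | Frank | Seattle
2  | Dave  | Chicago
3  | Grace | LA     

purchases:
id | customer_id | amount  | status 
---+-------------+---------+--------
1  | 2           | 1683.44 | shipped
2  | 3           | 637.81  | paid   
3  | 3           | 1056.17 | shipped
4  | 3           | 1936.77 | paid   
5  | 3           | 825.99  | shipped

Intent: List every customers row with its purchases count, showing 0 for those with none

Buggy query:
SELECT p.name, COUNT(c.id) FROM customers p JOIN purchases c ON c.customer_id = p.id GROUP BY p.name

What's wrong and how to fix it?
Bug: An inner join excludes parents with zero children

Fix: Use LEFT JOIN so parents without children still appear (COUNT(c.id) gives 0)

Corrected query:
SELECT p.name, COUNT(c.id) FROM customers p LEFT JOIN purchases c ON c.customer_id = p.id GROUP BY p.name

Result:
name  | COUNT(c.id)
------+------------
Dave  | 1          
Frank | 0          
Grace | 4          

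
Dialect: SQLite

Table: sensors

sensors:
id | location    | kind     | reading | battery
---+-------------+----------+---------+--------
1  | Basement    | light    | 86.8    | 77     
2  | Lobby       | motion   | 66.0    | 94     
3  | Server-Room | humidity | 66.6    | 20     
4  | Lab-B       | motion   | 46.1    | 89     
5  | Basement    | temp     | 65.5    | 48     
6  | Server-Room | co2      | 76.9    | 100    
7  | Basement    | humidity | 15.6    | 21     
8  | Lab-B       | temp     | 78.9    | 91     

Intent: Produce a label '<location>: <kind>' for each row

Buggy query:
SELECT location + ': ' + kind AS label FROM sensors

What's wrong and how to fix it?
Bug: '+' is numeric addition; on text columns SQLite converts them to 0 instead of concatenating

Fix: Replace + with || to concatenate text

Corrected query:
SELECT location || ': ' || kind AS label FROM sensors

Result:
label                
---------------------
Basement: light      
Lobby: motion        
Server-Room: humidity
Lab-B: motion        
Basement: temp       
Server-Room: co2     
Basement: humidity   
Lab-B: temp          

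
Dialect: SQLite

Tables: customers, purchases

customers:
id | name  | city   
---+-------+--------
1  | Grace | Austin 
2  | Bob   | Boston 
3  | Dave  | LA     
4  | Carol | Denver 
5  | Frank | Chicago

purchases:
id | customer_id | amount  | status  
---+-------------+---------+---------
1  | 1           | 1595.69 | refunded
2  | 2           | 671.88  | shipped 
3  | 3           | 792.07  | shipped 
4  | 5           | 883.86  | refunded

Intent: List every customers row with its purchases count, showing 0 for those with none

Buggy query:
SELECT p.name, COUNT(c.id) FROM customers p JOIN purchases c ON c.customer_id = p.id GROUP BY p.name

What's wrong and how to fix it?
Bug: An inner join excludes parents with zero children

Fix: Switch to LEFT JOIN to retain unmatched parent rows

Corrected query:
SELECT p.name, COUNT(c.id) FROM customers p LEFT JOIN purchases c ON c.customer_id = p.id GROUP BY p.name

Result:
name  | COUNT(c.id)
------+------------
Bob   | 1          
Carol | 0          
Dave  | 1          
Frank | 1          
Grace | 1          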